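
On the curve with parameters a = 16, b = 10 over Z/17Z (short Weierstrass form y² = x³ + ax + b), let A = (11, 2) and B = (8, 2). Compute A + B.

(11, 2) + (8, 2). λ = (2 - 2)/(8 - 11) ≡ 0/14 mod 17. 14⁻¹ ≡ 11 (mod 17), so λ ≡ 0.
  x = λ² - 11 - 8 = 0 - 19 ≡ 15; y = λ·(11 - 15) - 2 ≡ 15. → (15, 15)

(15, 15)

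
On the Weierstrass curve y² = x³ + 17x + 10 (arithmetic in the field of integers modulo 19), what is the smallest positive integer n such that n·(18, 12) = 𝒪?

3

2P: tangent at (18, 12): λ = (3·18² + 17)/(2·12) ≡ 1/5. 5⁻¹ ≡ 4 (mod 19), so λ ≡ 1·4 ≡ 4.
  x = λ² - 18 - 18 = 16 - 36 ≡ 18; y = λ·(18 - 18) - 12 ≡ 7. → (18, 7)
3P: (18, 7) + (18, 12): same x and y₁ ≡ -y₂, so the sum is 𝒪.
3P = 𝒪, so the order is 3.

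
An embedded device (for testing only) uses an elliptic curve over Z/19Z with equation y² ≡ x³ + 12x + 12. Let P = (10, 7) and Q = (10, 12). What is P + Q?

The two points share x = 10 and their y-coordinates satisfy 7 + 12 ≡ 0 (mod 19), so they are inverses. Their sum is O.

O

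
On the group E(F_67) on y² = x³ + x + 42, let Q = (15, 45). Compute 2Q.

(51, 33)

tangent at (15, 45): λ = (3·15² + 1)/(2·45) ≡ 6/23. 23⁻¹ ≡ 35 (mod 67), so λ ≡ 6·35 ≡ 9.
  x = λ² - 15 - 15 = 81 - 30 ≡ 51; y = λ·(15 - 51) - 45 ≡ 33. → (51, 33)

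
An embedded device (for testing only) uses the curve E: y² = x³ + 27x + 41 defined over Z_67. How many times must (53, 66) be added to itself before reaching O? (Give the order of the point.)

2P: tangent at (53, 66): λ = (3·53² + 27)/(2·66) ≡ 12/65. 65⁻¹ ≡ 33 (mod 67) since 65·33 = 2145 ≡ 1, so λ ≡ 12·33 ≡ 61.
  x = λ² - 53 - 53 = 3721 - 106 ≡ 64; y = λ·(53 - 64) - 66 ≡ 0. → (64, 0)
3P: (64, 0) + (53, 66). λ = (66 - 0)/(53 - 64) ≡ 66/56 mod 67. 56⁻¹ ≡ 6 (mod 67), so λ ≡ 61.
  x = λ² - 64 - 53 = 3721 - 117 ≡ 53; y = λ·(64 - 53) - 0 ≡ 1. → (53, 1)
4P: (53, 1) + (53, 66): same x and y₁ ≡ -y₂, so the sum is O.
4P = O, so the order is 4.

4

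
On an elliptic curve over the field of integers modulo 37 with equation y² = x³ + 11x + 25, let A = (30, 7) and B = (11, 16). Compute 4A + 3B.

First 4A:
Double-and-add on 4 = (100)₂. Start with A = (30, 7) for the leading 1-bit.
double: tangent at (30, 7): λ = (3·30² + 11)/(2·7) ≡ 10/14. 14⁻¹ ≡ 8 (mod 37), so λ ≡ 10·8 ≡ 6.
  x = λ² - 30 - 30 = 36 - 60 ≡ 13; y = λ·(30 - 13) - 7 ≡ 21. → (13, 21)
double: tangent at (13, 21): λ = (3·13² + 11)/(2·21) ≡ 0/5. 5⁻¹ ≡ 15 (mod 37) since 5·15 = 75 ≡ 1, so λ ≡ 0·15 ≡ 0.
  x = λ² - 13 - 13 = 0 - 26 ≡ 11; y = λ·(13 - 11) - 21 ≡ 16. → (11, 16)
4A = (11, 16).
Next 3B:
Repeated addition: build up to 3B.
2B: tangent at (11, 16): λ = (3·11² + 11)/(2·16) ≡ 4/32. 32⁻¹ ≡ 22 (mod 37) since 32·22 = 704 ≡ 1, so λ ≡ 4·22 ≡ 14.
  x = λ² - 11 - 11 = 196 - 22 ≡ 26; y = λ·(11 - 26) - 16 ≡ 33. → (26, 33)
3B: (26, 33) + (11, 16). λ = (16 - 33)/(11 - 26) ≡ 20/22 mod 37. 22⁻¹ ≡ 32 (mod 37), so λ ≡ 11.
  x = λ² - 26 - 11 = 121 - 37 ≡ 10; y = λ·(26 - 10) - 33 ≡ 32. → (10, 32)
3B = (10, 32).
Finally 4A + 3B:
(11, 16) + (10, 32). λ = (32 - 16)/(10 - 11) ≡ 16/36 mod 37. 36⁻¹ ≡ 36 (mod 37) since 36·36 = 1296 ≡ 1, so λ ≡ 21.
  x = λ² - 11 - 10 = 441 - 21 ≡ 13; y = λ·(11 - 13) - 16 ≡ 16. → (13, 16)

(13, 16)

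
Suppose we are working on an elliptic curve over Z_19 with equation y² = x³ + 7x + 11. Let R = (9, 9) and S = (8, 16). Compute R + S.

(13, 0)

(9, 9) + (8, 16). λ = (16 - 9)/(8 - 9) ≡ 7/18 mod 19. 18⁻¹ ≡ 18 (mod 19), so λ ≡ 12.
  x = λ² - 9 - 8 = 144 - 17 ≡ 13; y = λ·(9 - 13) - 9 ≡ 0. → (13, 0)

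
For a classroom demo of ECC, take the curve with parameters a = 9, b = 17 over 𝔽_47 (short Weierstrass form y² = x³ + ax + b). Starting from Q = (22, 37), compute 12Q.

(16, 11)

Repeated addition: build up to 12Q.
2Q: tangent at (22, 37): λ = (3·22² + 9)/(2·37) ≡ 4/27. 27⁻¹ ≡ 7 (mod 47), so λ ≡ 4·7 ≡ 28.
  x = λ² - 22 - 22 = 784 - 44 ≡ 35; y = λ·(22 - 35) - 37 ≡ 22. → (35, 22)
3Q: (35, 22) + (22, 37). λ = (37 - 22)/(22 - 35) ≡ 15/34 mod 47. 34⁻¹ ≡ 18 (mod 47), so λ ≡ 35.
  x = λ² - 35 - 22 = 1225 - 57 ≡ 40; y = λ·(35 - 40) - 22 ≡ 38. → (40, 38)
4Q: (40, 38) + (22, 37). λ = (37 - 38)/(22 - 40) ≡ 46/29 mod 47. 29⁻¹ ≡ 13 (mod 47) since 29·13 = 377 ≡ 1, so λ ≡ 34.
  x = λ² - 40 - 22 = 1156 - 62 ≡ 13; y = λ·(40 - 13) - 38 ≡ 34. → (13, 34)
5Q: (13, 34) + (22, 37). λ = (37 - 34)/(22 - 13) ≡ 3/9 mod 47. 9⁻¹ ≡ 21 (mod 47), so λ ≡ 16.
  x = λ² - 13 - 22 = 256 - 35 ≡ 33; y = λ·(13 - 33) - 34 ≡ 22. → (33, 22)
6Q: (33, 22) + (22, 37). λ = (37 - 22)/(22 - 33) ≡ 15/36 mod 47. 36⁻¹ ≡ 17 (mod 47), so λ ≡ 20.
  x = λ² - 33 - 22 = 400 - 55 ≡ 16; y = λ·(33 - 16) - 22 ≡ 36. → (16, 36)
7Q: (16, 36) + (22, 37). λ = (37 - 36)/(22 - 16) ≡ 1/6 mod 47. 6⁻¹ ≡ 8 (mod 47), so λ ≡ 8.
  x = λ² - 16 - 22 = 64 - 38 ≡ 26; y = λ·(16 - 26) - 36 ≡ 25. → (26, 25)
8Q: (26, 25) + (22, 37). λ = (37 - 25)/(22 - 26) ≡ 12/43 mod 47. 43⁻¹ ≡ 35 (mod 47) since 43·35 = 1505 ≡ 1, so λ ≡ 44.
  x = λ² - 26 - 22 = 1936 - 48 ≡ 8; y = λ·(26 - 8) - 25 ≡ 15. → (8, 15)
9Q: (8, 15) + (22, 37). λ = (37 - 15)/(22 - 8) ≡ 22/14 mod 47. 14⁻¹ ≡ 37 (mod 47) since 14·37 = 518 ≡ 1, so λ ≡ 15.
  x = λ² - 8 - 22 = 225 - 30 ≡ 7; y = λ·(8 - 7) - 15 ≡ 0. → (7, 0)
10Q: (7, 0) + (22, 37). λ = (37 - 0)/(22 - 7) ≡ 37/15 mod 47. 15⁻¹ ≡ 22 (mod 47), so λ ≡ 15.
  x = λ² - 7 - 22 = 225 - 29 ≡ 8; y = λ·(7 - 8) - 0 ≡ 32. → (8, 32)
11Q: (8, 32) + (22, 37). λ = (37 - 32)/(22 - 8) ≡ 5/14 mod 47. 14⁻¹ ≡ 37 (mod 47), so λ ≡ 44.
  x = λ² - 8 - 22 = 1936 - 30 ≡ 26; y = λ·(8 - 26) - 32 ≡ 22. → (26, 22)
12Q: (26, 22) + (22, 37). λ = (37 - 22)/(22 - 26) ≡ 15/43 mod 47. 43⁻¹ ≡ 35 (mod 47), so λ ≡ 8.
  x = λ² - 26 - 22 = 64 - 48 ≡ 16; y = λ·(26 - 16) - 22 ≡ 11. → (16, 11)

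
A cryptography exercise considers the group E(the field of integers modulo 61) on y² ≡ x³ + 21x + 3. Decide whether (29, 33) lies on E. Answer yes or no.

y² = 33² ≡ 52; x³ + 21x + 3 = 25001 ≡ 52 (mod 61). 52 = 52.

yes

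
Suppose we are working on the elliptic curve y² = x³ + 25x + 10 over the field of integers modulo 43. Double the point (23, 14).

tangent at (23, 14): λ = (3·23² + 25)/(2·14) ≡ 21/28. 28⁻¹ ≡ 20 (mod 43), so λ ≡ 21·20 ≡ 33.
  x = λ² - 23 - 23 = 1089 - 46 ≡ 11; y = λ·(23 - 11) - 14 ≡ 38. → (11, 38)

(11, 38)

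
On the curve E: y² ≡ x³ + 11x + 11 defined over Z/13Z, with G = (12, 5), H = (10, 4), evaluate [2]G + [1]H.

First 2G:
Repeated addition: build up to 2G.
2G: tangent at (12, 5): λ = (3·12² + 11)/(2·5) ≡ 1/10. 10⁻¹ ≡ 4 (mod 13), so λ ≡ 1·4 ≡ 4.
  x = λ² - 12 - 12 = 16 - 24 ≡ 5; y = λ·(12 - 5) - 5 ≡ 10. → (5, 10)
2G = (5, 10).
Finally 2G + H:
(5, 10) + (10, 4). λ = (4 - 10)/(10 - 5) ≡ 7/5 mod 13. 5⁻¹ ≡ 8 (mod 13) since 5·8 = 40 ≡ 1, so λ ≡ 4.
  x = λ² - 5 - 10 = 16 - 15 ≡ 1; y = λ·(5 - 1) - 10 ≡ 6. → (1, 6)

(1, 6)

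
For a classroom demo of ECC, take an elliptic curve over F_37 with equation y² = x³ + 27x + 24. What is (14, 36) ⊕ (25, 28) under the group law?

(34, 29)

(14, 36) + (25, 28). λ = (28 - 36)/(25 - 14) ≡ 29/11 mod 37. 11⁻¹ ≡ 27 (mod 37) since 11·27 = 297 ≡ 1, so λ ≡ 6.
  x = λ² - 14 - 25 = 36 - 39 ≡ 34; y = λ·(14 - 34) - 36 ≡ 29. → (34, 29)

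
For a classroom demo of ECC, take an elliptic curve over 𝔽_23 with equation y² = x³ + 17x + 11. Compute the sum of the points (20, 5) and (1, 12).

(20, 5) + (1, 12). λ = (12 - 5)/(1 - 20) ≡ 7/4 mod 23. 4⁻¹ ≡ 6 (mod 23), so λ ≡ 19.
  x = λ² - 20 - 1 = 361 - 21 ≡ 18; y = λ·(20 - 18) - 5 ≡ 10. → (18, 10)

(18, 10)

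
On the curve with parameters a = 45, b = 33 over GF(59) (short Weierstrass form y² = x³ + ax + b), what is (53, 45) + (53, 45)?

tangent at (53, 45): λ = (3·53² + 45)/(2·45) ≡ 35/31. 31⁻¹ ≡ 40 (mod 59), so λ ≡ 35·40 ≡ 43.
  x = λ² - 53 - 53 = 1849 - 106 ≡ 32; y = λ·(53 - 32) - 45 ≡ 32. → (32, 32)

(32, 32)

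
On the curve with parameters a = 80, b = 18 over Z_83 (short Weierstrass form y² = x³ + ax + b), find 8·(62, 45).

(1, 79)

Write P = (62, 45).
Double-and-add on 8 = (1000)₂. Start with P = (62, 45) for the leading 1-bit.
double: tangent at (62, 45): λ = (3·62² + 80)/(2·45) ≡ 75/7. 7⁻¹ ≡ 12 (mod 83) since 7·12 = 84 ≡ 1, so λ ≡ 75·12 ≡ 70.
  x = λ² - 62 - 62 = 4900 - 124 ≡ 45; y = λ·(62 - 45) - 45 ≡ 66. → (45, 66)
double: tangent at (45, 66): λ = (3·45² + 80)/(2·66) ≡ 13/49. 49⁻¹ ≡ 61 (mod 83) since 49·61 = 2989 ≡ 1, so λ ≡ 13·61 ≡ 46.
  x = λ² - 45 - 45 = 2116 - 90 ≡ 34; y = λ·(45 - 34) - 66 ≡ 25. → (34, 25)
double: tangent at (34, 25): λ = (3·34² + 80)/(2·25) ≡ 62/50. 50⁻¹ ≡ 5 (mod 83), so λ ≡ 62·5 ≡ 61.
  x = λ² - 34 - 34 = 3721 - 68 ≡ 1; y = λ·(34 - 1) - 25 ≡ 79. → (1, 79)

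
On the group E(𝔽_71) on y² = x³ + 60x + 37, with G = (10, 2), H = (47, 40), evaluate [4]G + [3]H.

(53, 15)

First 4G:
Repeated addition: build up to 4G.
2G: tangent at (10, 2): λ = (3·10² + 60)/(2·2) ≡ 5/4. 4⁻¹ ≡ 18 (mod 71), so λ ≡ 5·18 ≡ 19.
  x = λ² - 10 - 10 = 361 - 20 ≡ 57; y = λ·(10 - 57) - 2 ≡ 28. → (57, 28)
3G: (57, 28) + (10, 2). λ = (2 - 28)/(10 - 57) ≡ 45/24 mod 71. 24⁻¹ ≡ 3 (mod 71), so λ ≡ 64.
  x = λ² - 57 - 10 = 4096 - 67 ≡ 53; y = λ·(57 - 53) - 28 ≡ 15. → (53, 15)
4G: (53, 15) + (10, 2). λ = (2 - 15)/(10 - 53) ≡ 58/28 mod 71. 28⁻¹ ≡ 33 (mod 71) since 28·33 = 924 ≡ 1, so λ ≡ 68.
  x = λ² - 53 - 10 = 4624 - 63 ≡ 17; y = λ·(53 - 17) - 15 ≡ 19. → (17, 19)
4G = (17, 19).
Next 3H:
Repeated addition: build up to 3H.
2H: tangent at (47, 40): λ = (3·47² + 60)/(2·40) ≡ 13/9. 9⁻¹ ≡ 8 (mod 71), so λ ≡ 13·8 ≡ 33.
  x = λ² - 47 - 47 = 1089 - 94 ≡ 1; y = λ·(47 - 1) - 40 ≡ 58. → (1, 58)
3H: (1, 58) + (47, 40). λ = (40 - 58)/(47 - 1) ≡ 53/46 mod 71. 46⁻¹ ≡ 17 (mod 71), so λ ≡ 49.
  x = λ² - 1 - 47 = 2401 - 48 ≡ 10; y = λ·(1 - 10) - 58 ≡ 69. → (10, 69)
3H = (10, 69).
Finally 4G + 3H:
(17, 19) + (10, 69). λ = (69 - 19)/(10 - 17) ≡ 50/64 mod 71. 64⁻¹ ≡ 10 (mod 71), so λ ≡ 3.
  x = λ² - 17 - 10 = 9 - 27 ≡ 53; y = λ·(17 - 53) - 19 ≡ 15. → (53, 15)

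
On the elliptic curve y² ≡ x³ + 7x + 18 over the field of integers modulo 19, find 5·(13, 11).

(3, 3)

Write Q = (13, 11).
Double-and-add on 5 = (101)₂. Start with Q = (13, 11) for the leading 1-bit.
double: tangent at (13, 11): λ = (3·13² + 7)/(2·11) ≡ 1/3. 3⁻¹ ≡ 13 (mod 19), so λ ≡ 1·13 ≡ 13.
  x = λ² - 13 - 13 = 169 - 26 ≡ 10; y = λ·(13 - 10) - 11 ≡ 9. → (10, 9)
double: tangent at (10, 9): λ = (3·10² + 7)/(2·9) ≡ 3/18. 18⁻¹ ≡ 18 (mod 19) since 18·18 = 324 ≡ 1, so λ ≡ 3·18 ≡ 16.
  x = λ² - 10 - 10 = 256 - 20 ≡ 8; y = λ·(10 - 8) - 9 ≡ 4. → (8, 4)
add Q: (8, 4) + (13, 11). λ = (11 - 4)/(13 - 8) ≡ 7/5 mod 19. 5⁻¹ ≡ 4 (mod 19), so λ ≡ 9.
  x = λ² - 8 - 13 = 81 - 21 ≡ 3; y = λ·(8 - 3) - 4 ≡ 3. → (3, 3)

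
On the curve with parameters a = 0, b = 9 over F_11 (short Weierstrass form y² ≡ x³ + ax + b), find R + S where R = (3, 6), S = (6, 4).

(0, 3)

(3, 6) + (6, 4). λ = (4 - 6)/(6 - 3) ≡ 9/3 mod 11. 3⁻¹ ≡ 4 (mod 11), so λ ≡ 3.
  x = λ² - 3 - 6 = 9 - 9 ≡ 0; y = λ·(3 - 0) - 6 ≡ 3. → (0, 3)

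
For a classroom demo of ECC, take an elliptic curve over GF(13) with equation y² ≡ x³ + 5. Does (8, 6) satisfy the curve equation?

yes

y² = 6² ≡ 10; x³ + 0x + 5 = 517 ≡ 10 (mod 13). 10 = 10.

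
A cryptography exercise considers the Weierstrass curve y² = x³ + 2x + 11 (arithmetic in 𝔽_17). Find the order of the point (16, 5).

11

2P: tangent at (16, 5): λ = (3·16² + 2)/(2·5) ≡ 5/10. 10⁻¹ ≡ 12 (mod 17) since 10·12 = 120 ≡ 1, so λ ≡ 5·12 ≡ 9.
  x = λ² - 16 - 16 = 81 - 32 ≡ 15; y = λ·(16 - 15) - 5 ≡ 4. → (15, 4)
3P: (15, 4) + (16, 5). λ = (5 - 4)/(16 - 15) ≡ 1/1 mod 17. 1⁻¹ ≡ 1 (mod 17), so λ ≡ 1.
  x = λ² - 15 - 16 = 1 - 31 ≡ 4; y = λ·(15 - 4) - 4 ≡ 7. → (4, 7)
4P: (4, 7) + (16, 5). λ = (5 - 7)/(16 - 4) ≡ 15/12 mod 17. 12⁻¹ ≡ 10 (mod 17) since 12·10 = 120 ≡ 1, so λ ≡ 14.
  x = λ² - 4 - 16 = 196 - 20 ≡ 6; y = λ·(4 - 6) - 7 ≡ 16. → (6, 16)
5P: (6, 16) + (16, 5). λ = (5 - 16)/(16 - 6) ≡ 6/10 mod 17. 10⁻¹ ≡ 12 (mod 17) since 10·12 = 120 ≡ 1, so λ ≡ 4.
  x = λ² - 6 - 16 = 16 - 22 ≡ 11; y = λ·(6 - 11) - 16 ≡ 15. → (11, 15)
6P: (11, 15) + (16, 5). λ = (5 - 15)/(16 - 11) ≡ 7/5 mod 17. 5⁻¹ ≡ 7 (mod 17) since 5·7 = 35 ≡ 1, so λ ≡ 15.
  x = λ² - 11 - 16 = 225 - 27 ≡ 11; y = λ·(11 - 11) - 15 ≡ 2. → (11, 2)
7P: (11, 2) + (16, 5). λ = (5 - 2)/(16 - 11) ≡ 3/5 mod 17. 5⁻¹ ≡ 7 (mod 17), so λ ≡ 4.
  x = λ² - 11 - 16 = 16 - 27 ≡ 6; y = λ·(11 - 6) - 2 ≡ 1. → (6, 1)
8P: (6, 1) + (16, 5). λ = (5 - 1)/(16 - 6) ≡ 4/10 mod 17. 10⁻¹ ≡ 12 (mod 17), so λ ≡ 14.
  x = λ² - 6 - 16 = 196 - 22 ≡ 4; y = λ·(6 - 4) - 1 ≡ 10. → (4, 10)
9P: (4, 10) + (16, 5). λ = (5 - 10)/(16 - 4) ≡ 12/12 mod 17. 12⁻¹ ≡ 10 (mod 17) since 12·10 = 120 ≡ 1, so λ ≡ 1.
  x = λ² - 4 - 16 = 1 - 20 ≡ 15; y = λ·(4 - 15) - 10 ≡ 13. → (15, 13)
10P: (15, 13) + (16, 5). λ = (5 - 13)/(16 - 15) ≡ 9/1 mod 17. 1⁻¹ ≡ 1 (mod 17), so λ ≡ 9.
  x = λ² - 15 - 16 = 81 - 31 ≡ 16; y = λ·(15 - 16) - 13 ≡ 12. → (16, 12)
11P: (16, 12) + (16, 5): same x and y₁ ≡ -y₂, so the sum is O.
11P = O, so the order is 11.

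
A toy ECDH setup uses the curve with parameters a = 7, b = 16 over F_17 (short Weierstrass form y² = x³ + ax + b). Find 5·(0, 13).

(13, 3)

Write P = (0, 13).
Double-and-add on 5 = (101)₂. Start with P = (0, 13) for the leading 1-bit.
double: tangent at (0, 13): λ = (3·0² + 7)/(2·13) ≡ 7/9. 9⁻¹ ≡ 2 (mod 17), so λ ≡ 7·2 ≡ 14.
  x = λ² - 0 - 0 = 196 - 0 ≡ 9; y = λ·(0 - 9) - 13 ≡ 14. → (9, 14)
double: tangent at (9, 14): λ = (3·9² + 7)/(2·14) ≡ 12/11. 11⁻¹ ≡ 14 (mod 17), so λ ≡ 12·14 ≡ 15.
  x = λ² - 9 - 9 = 225 - 18 ≡ 3; y = λ·(9 - 3) - 14 ≡ 8. → (3, 8)
add P: (3, 8) + (0, 13). λ = (13 - 8)/(0 - 3) ≡ 5/14 mod 17. 14⁻¹ ≡ 11 (mod 17), so λ ≡ 4.
  x = λ² - 3 - 0 = 16 - 3 ≡ 13; y = λ·(3 - 13) - 8 ≡ 3. → (13, 3)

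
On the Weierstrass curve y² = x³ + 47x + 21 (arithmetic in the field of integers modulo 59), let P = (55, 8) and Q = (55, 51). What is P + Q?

O

The two points share x = 55 and their y-coordinates satisfy 8 + 51 ≡ 0 (mod 59), so they are inverses. Their sum is the point at infinity.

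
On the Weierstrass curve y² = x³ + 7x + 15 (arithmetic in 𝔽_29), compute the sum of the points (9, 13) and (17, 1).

(9, 13) + (17, 1). λ = (1 - 13)/(17 - 9) ≡ 17/8 mod 29. 8⁻¹ ≡ 11 (mod 29), so λ ≡ 13.
  x = λ² - 9 - 17 = 169 - 26 ≡ 27; y = λ·(9 - 27) - 13 ≡ 14. → (27, 14)

(27, 14)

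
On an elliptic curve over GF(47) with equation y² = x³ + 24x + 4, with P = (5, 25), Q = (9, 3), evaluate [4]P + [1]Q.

First 4P:
Repeated addition: build up to 4P.
2P: tangent at (5, 25): λ = (3·5² + 24)/(2·25) ≡ 5/3. 3⁻¹ ≡ 16 (mod 47), so λ ≡ 5·16 ≡ 33.
  x = λ² - 5 - 5 = 1089 - 10 ≡ 45; y = λ·(5 - 45) - 25 ≡ 18. → (45, 18)
3P: (45, 18) + (5, 25). λ = (25 - 18)/(5 - 45) ≡ 7/7 mod 47. 7⁻¹ ≡ 27 (mod 47), so λ ≡ 1.
  x = λ² - 45 - 5 = 1 - 50 ≡ 45; y = λ·(45 - 45) - 18 ≡ 29. → (45, 29)
4P: (45, 29) + (5, 25). λ = (25 - 29)/(5 - 45) ≡ 43/7 mod 47. 7⁻¹ ≡ 27 (mod 47) since 7·27 = 189 ≡ 1, so λ ≡ 33.
  x = λ² - 45 - 5 = 1089 - 50 ≡ 5; y = λ·(45 - 5) - 29 ≡ 22. → (5, 22)
4P = (5, 22).
Finally 4P + Q:
(5, 22) + (9, 3). λ = (3 - 22)/(9 - 5) ≡ 28/4 mod 47. 4⁻¹ ≡ 12 (mod 47), so λ ≡ 7.
  x = λ² - 5 - 9 = 49 - 14 ≡ 35; y = λ·(5 - 35) - 22 ≡ 3. → (35, 3)

(35, 3)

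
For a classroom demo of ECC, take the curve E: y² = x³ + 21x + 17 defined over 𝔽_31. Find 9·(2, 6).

(21, 4)

Write Q = (2, 6).
Double-and-add on 9 = (1001)₂. Start with Q = (2, 6) for the leading 1-bit.
double: tangent at (2, 6): λ = (3·2² + 21)/(2·6) ≡ 2/12. 12⁻¹ ≡ 13 (mod 31), so λ ≡ 2·13 ≡ 26.
  x = λ² - 2 - 2 = 676 - 4 ≡ 21; y = λ·(2 - 21) - 6 ≡ 27. → (21, 27)
double: tangent at (21, 27): λ = (3·21² + 21)/(2·27) ≡ 11/23. 23⁻¹ ≡ 27 (mod 31) since 23·27 = 621 ≡ 1, so λ ≡ 11·27 ≡ 18.
  x = λ² - 21 - 21 = 324 - 42 ≡ 3; y = λ·(21 - 3) - 27 ≡ 18. → (3, 18)
double: tangent at (3, 18): λ = (3·3² + 21)/(2·18) ≡ 17/5. 5⁻¹ ≡ 25 (mod 31), so λ ≡ 17·25 ≡ 22.
  x = λ² - 3 - 3 = 484 - 6 ≡ 13; y = λ·(3 - 13) - 18 ≡ 10. → (13, 10)
add Q: (13, 10) + (2, 6). λ = (6 - 10)/(2 - 13) ≡ 27/20 mod 31. 20⁻¹ ≡ 14 (mod 31) since 20·14 = 280 ≡ 1, so λ ≡ 6.
  x = λ² - 13 - 2 = 36 - 15 ≡ 21; y = λ·(13 - 21) - 10 ≡ 4. → (21, 4)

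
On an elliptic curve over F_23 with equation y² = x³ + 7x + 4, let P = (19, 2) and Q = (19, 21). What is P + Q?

The two points share x = 19 and their y-coordinates satisfy 2 + 21 ≡ 0 (mod 23), so they are inverses. Their sum is the point at infinity.

O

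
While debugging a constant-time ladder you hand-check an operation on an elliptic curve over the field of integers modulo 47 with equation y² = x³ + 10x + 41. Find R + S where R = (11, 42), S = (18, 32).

(11, 42) + (18, 32). λ = (32 - 42)/(18 - 11) ≡ 37/7 mod 47. 7⁻¹ ≡ 27 (mod 47) since 7·27 = 189 ≡ 1, so λ ≡ 12.
  x = λ² - 11 - 18 = 144 - 29 ≡ 21; y = λ·(11 - 21) - 42 ≡ 26. → (21, 26)

(21, 26)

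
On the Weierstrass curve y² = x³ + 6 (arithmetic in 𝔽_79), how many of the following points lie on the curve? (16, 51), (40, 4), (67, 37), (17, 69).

(16, 51): 51² ≡ 73, rhs ≡ 73 → on.
(40, 4): 4² ≡ 16, rhs ≡ 16 → on.
(67, 37): 37² ≡ 26, rhs ≡ 16 → off.
(17, 69): 69² ≡ 21, rhs ≡ 21 → on.

3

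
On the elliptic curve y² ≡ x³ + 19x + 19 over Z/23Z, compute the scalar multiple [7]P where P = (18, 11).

Double-and-add on 7 = (111)₂. Start with P = (18, 11) for the leading 1-bit.
double: tangent at (18, 11): λ = (3·18² + 19)/(2·11) ≡ 2/22. 22⁻¹ ≡ 22 (mod 23), so λ ≡ 2·22 ≡ 21.
  x = λ² - 18 - 18 = 441 - 36 ≡ 14; y = λ·(18 - 14) - 11 ≡ 4. → (14, 4)
add P: (14, 4) + (18, 11). λ = (11 - 4)/(18 - 14) ≡ 7/4 mod 23. 4⁻¹ ≡ 6 (mod 23) since 4·6 = 24 ≡ 1, so λ ≡ 19.
  x = λ² - 14 - 18 = 361 - 32 ≡ 7; y = λ·(14 - 7) - 4 ≡ 14. → (7, 14)
double: tangent at (7, 14): λ = (3·7² + 19)/(2·14) ≡ 5/5. 5⁻¹ ≡ 14 (mod 23) since 5·14 = 70 ≡ 1, so λ ≡ 5·14 ≡ 1.
  x = λ² - 7 - 7 = 1 - 14 ≡ 10; y = λ·(7 - 10) - 14 ≡ 6. → (10, 6)
add P: (10, 6) + (18, 11). λ = (11 - 6)/(18 - 10) ≡ 5/8 mod 23. 8⁻¹ ≡ 3 (mod 23) since 8·3 = 24 ≡ 1, so λ ≡ 15.
  x = λ² - 10 - 18 = 225 - 28 ≡ 13; y = λ·(10 - 13) - 6 ≡ 18. → (13, 18)

(13, 18)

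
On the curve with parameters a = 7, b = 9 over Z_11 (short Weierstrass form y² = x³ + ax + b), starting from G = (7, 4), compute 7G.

Repeated addition: build up to 7G.
2G: tangent at (7, 4): λ = (3·7² + 7)/(2·4) ≡ 0/8. 8⁻¹ ≡ 7 (mod 11), so λ ≡ 0·7 ≡ 0.
  x = λ² - 7 - 7 = 0 - 14 ≡ 8; y = λ·(7 - 8) - 4 ≡ 7. → (8, 7)
3G: (8, 7) + (7, 4). λ = (4 - 7)/(7 - 8) ≡ 8/10 mod 11. 10⁻¹ ≡ 10 (mod 11) since 10·10 = 100 ≡ 1, so λ ≡ 3.
  x = λ² - 8 - 7 = 9 - 15 ≡ 5; y = λ·(8 - 5) - 7 ≡ 2. → (5, 2)
4G: (5, 2) + (7, 4). λ = (4 - 2)/(7 - 5) ≡ 2/2 mod 11. 2⁻¹ ≡ 6 (mod 11) since 2·6 = 12 ≡ 1, so λ ≡ 1.
  x = λ² - 5 - 7 = 1 - 12 ≡ 0; y = λ·(5 - 0) - 2 ≡ 3. → (0, 3)
5G: (0, 3) + (7, 4). λ = (4 - 3)/(7 - 0) ≡ 1/7 mod 11. 7⁻¹ ≡ 8 (mod 11) since 7·8 = 56 ≡ 1, so λ ≡ 8.
  x = λ² - 0 - 7 = 64 - 7 ≡ 2; y = λ·(0 - 2) - 3 ≡ 3. → (2, 3)
6G: (2, 3) + (7, 4). λ = (4 - 3)/(7 - 2) ≡ 1/5 mod 11. 5⁻¹ ≡ 9 (mod 11), so λ ≡ 9.
  x = λ² - 2 - 7 = 81 - 9 ≡ 6; y = λ·(2 - 6) - 3 ≡ 5. → (6, 5)
7G: (6, 5) + (7, 4). λ = (4 - 5)/(7 - 6) ≡ 10/1 mod 11. 1⁻¹ ≡ 1 (mod 11), so λ ≡ 10.
  x = λ² - 6 - 7 = 100 - 13 ≡ 10; y = λ·(6 - 10) - 5 ≡ 10. → (10, 10)

(10, 10)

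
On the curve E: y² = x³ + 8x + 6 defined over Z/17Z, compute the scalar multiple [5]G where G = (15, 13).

Double-and-add on 5 = (101)₂. Start with G = (15, 13) for the leading 1-bit.
double: tangent at (15, 13): λ = (3·15² + 8)/(2·13) ≡ 3/9. 9⁻¹ ≡ 2 (mod 17) since 9·2 = 18 ≡ 1, so λ ≡ 3·2 ≡ 6.
  x = λ² - 15 - 15 = 36 - 30 ≡ 6; y = λ·(15 - 6) - 13 ≡ 7. → (6, 7)
double: tangent at (6, 7): λ = (3·6² + 8)/(2·7) ≡ 14/14. 14⁻¹ ≡ 11 (mod 17), so λ ≡ 14·11 ≡ 1.
  x = λ² - 6 - 6 = 1 - 12 ≡ 6; y = λ·(6 - 6) - 7 ≡ 10. → (6, 10)
add G: (6, 10) + (15, 13). λ = (13 - 10)/(15 - 6) ≡ 3/9 mod 17. 9⁻¹ ≡ 2 (mod 17) since 9·2 = 18 ≡ 1, so λ ≡ 6.
  x = λ² - 6 - 15 = 36 - 21 ≡ 15; y = λ·(6 - 15) - 10 ≡ 4. → (15, 4)

(15, 4)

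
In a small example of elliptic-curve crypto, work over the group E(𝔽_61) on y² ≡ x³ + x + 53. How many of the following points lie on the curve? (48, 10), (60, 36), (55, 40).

(48, 10): 10² ≡ 39, rhs ≡ 39 → on.
(60, 36): 36² ≡ 15, rhs ≡ 51 → off.
(55, 40): 40² ≡ 14, rhs ≡ 14 → on.

2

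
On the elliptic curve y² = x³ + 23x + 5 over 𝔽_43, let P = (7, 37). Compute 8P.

Double-and-add on 8 = (1000)₂. Start with P = (7, 37) for the leading 1-bit.
double: tangent at (7, 37): λ = (3·7² + 23)/(2·37) ≡ 41/31. 31⁻¹ ≡ 25 (mod 43), so λ ≡ 41·25 ≡ 36.
  x = λ² - 7 - 7 = 1296 - 14 ≡ 35; y = λ·(7 - 35) - 37 ≡ 30. → (35, 30)
double: tangent at (35, 30): λ = (3·35² + 23)/(2·30) ≡ 0/17. 17⁻¹ ≡ 38 (mod 43), so λ ≡ 0·38 ≡ 0.
  x = λ² - 35 - 35 = 0 - 70 ≡ 16; y = λ·(35 - 16) - 30 ≡ 13. → (16, 13)
double: tangent at (16, 13): λ = (3·16² + 23)/(2·13) ≡ 17/26. 26⁻¹ ≡ 5 (mod 43) since 26·5 = 130 ≡ 1, so λ ≡ 17·5 ≡ 42.
  x = λ² - 16 - 16 = 1764 - 32 ≡ 12; y = λ·(16 - 12) - 13 ≡ 26. → (12, 26)

(12, 26)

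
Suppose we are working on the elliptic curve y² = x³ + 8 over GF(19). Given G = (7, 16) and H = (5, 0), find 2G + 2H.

(2, 4)

First 2G:
Repeated addition: build up to 2G.
2G: tangent at (7, 16): λ = (3·7² + 0)/(2·16) ≡ 14/13. 13⁻¹ ≡ 3 (mod 19) since 13·3 = 39 ≡ 1, so λ ≡ 14·3 ≡ 4.
  x = λ² - 7 - 7 = 16 - 14 ≡ 2; y = λ·(7 - 2) - 16 ≡ 4. → (2, 4)
2G = (2, 4).
Next 2H:
Repeated addition: build up to 2H.
2H: (5, 0) + (5, 0): same x and y₁ ≡ -y₂, so the sum is O.
2H = O.
Finally 2G + 2H:
(2, 4) + O = (2, 4) (identity).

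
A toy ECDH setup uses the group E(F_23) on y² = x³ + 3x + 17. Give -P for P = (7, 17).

(7, 6)

-(7, 17) = (7, -17 mod 23) = (7, 6).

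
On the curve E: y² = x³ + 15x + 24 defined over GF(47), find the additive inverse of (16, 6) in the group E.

-(16, 6) = (16, -6 mod 47) = (16, 41).

(16, 41)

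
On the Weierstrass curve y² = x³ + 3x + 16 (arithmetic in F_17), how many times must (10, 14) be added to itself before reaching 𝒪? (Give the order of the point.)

2P: tangent at (10, 14): λ = (3·10² + 3)/(2·14) ≡ 14/11. 11⁻¹ ≡ 14 (mod 17) since 11·14 = 154 ≡ 1, so λ ≡ 14·14 ≡ 9.
  x = λ² - 10 - 10 = 81 - 20 ≡ 10; y = λ·(10 - 10) - 14 ≡ 3. → (10, 3)
3P: (10, 3) + (10, 14): same x and y₁ ≡ -y₂, so the sum is 𝒪.
3P = 𝒪, so the order is 3.

3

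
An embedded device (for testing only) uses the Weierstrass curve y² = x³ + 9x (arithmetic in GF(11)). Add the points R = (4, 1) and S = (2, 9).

(4, 1) + (2, 9). λ = (9 - 1)/(2 - 4) ≡ 8/9 mod 11. 9⁻¹ ≡ 5 (mod 11), so λ ≡ 7.
  x = λ² - 4 - 2 = 49 - 6 ≡ 10; y = λ·(4 - 10) - 1 ≡ 1. → (10, 1)

(10, 1)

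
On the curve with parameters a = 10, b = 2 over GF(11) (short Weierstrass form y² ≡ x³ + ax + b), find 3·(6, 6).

Write P = (6, 6).
Repeated addition: build up to 3P.
2P: tangent at (6, 6): λ = (3·6² + 10)/(2·6) ≡ 8/1. 1⁻¹ ≡ 1 (mod 11) since 1·1 = 1 ≡ 1, so λ ≡ 8·1 ≡ 8.
  x = λ² - 6 - 6 = 64 - 12 ≡ 8; y = λ·(6 - 8) - 6 ≡ 0. → (8, 0)
3P: (8, 0) + (6, 6). λ = (6 - 0)/(6 - 8) ≡ 6/9 mod 11. 9⁻¹ ≡ 5 (mod 11), so λ ≡ 8.
  x = λ² - 8 - 6 = 64 - 14 ≡ 6; y = λ·(8 - 6) - 0 ≡ 5. → (6, 5)

(6, 5)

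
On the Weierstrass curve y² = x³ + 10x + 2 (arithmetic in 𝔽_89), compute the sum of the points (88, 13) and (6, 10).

(88, 13) + (6, 10). λ = (10 - 13)/(6 - 88) ≡ 86/7 mod 89. 7⁻¹ ≡ 51 (mod 89), so λ ≡ 25.
  x = λ² - 88 - 6 = 625 - 94 ≡ 86; y = λ·(88 - 86) - 13 ≡ 37. → (86, 37)

(86, 37)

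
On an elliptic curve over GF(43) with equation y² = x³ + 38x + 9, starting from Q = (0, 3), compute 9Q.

Double-and-add on 9 = (1001)₂. Start with Q = (0, 3) for the leading 1-bit.
double: tangent at (0, 3): λ = (3·0² + 38)/(2·3) ≡ 38/6. 6⁻¹ ≡ 36 (mod 43), so λ ≡ 38·36 ≡ 35.
  x = λ² - 0 - 0 = 1225 - 0 ≡ 21; y = λ·(0 - 21) - 3 ≡ 36. → (21, 36)
double: tangent at (21, 36): λ = (3·21² + 38)/(2·36) ≡ 28/29. 29⁻¹ ≡ 3 (mod 43), so λ ≡ 28·3 ≡ 41.
  x = λ² - 21 - 21 = 1681 - 42 ≡ 5; y = λ·(21 - 5) - 36 ≡ 18. → (5, 18)
double: tangent at (5, 18): λ = (3·5² + 38)/(2·18) ≡ 27/36. 36⁻¹ ≡ 6 (mod 43) since 36·6 = 216 ≡ 1, so λ ≡ 27·6 ≡ 33.
  x = λ² - 5 - 5 = 1089 - 10 ≡ 4; y = λ·(5 - 4) - 18 ≡ 15. → (4, 15)
add Q: (4, 15) + (0, 3). λ = (3 - 15)/(0 - 4) ≡ 31/39 mod 43. 39⁻¹ ≡ 32 (mod 43), so λ ≡ 3.
  x = λ² - 4 - 0 = 9 - 4 ≡ 5; y = λ·(4 - 5) - 15 ≡ 25. → (5, 25)

(5, 25)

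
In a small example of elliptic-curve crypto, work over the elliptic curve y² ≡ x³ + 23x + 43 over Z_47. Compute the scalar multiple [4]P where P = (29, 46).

Repeated addition: build up to 4P.
2P: tangent at (29, 46): λ = (3·29² + 23)/(2·46) ≡ 8/45. 45⁻¹ ≡ 23 (mod 47), so λ ≡ 8·23 ≡ 43.
  x = λ² - 29 - 29 = 1849 - 58 ≡ 5; y = λ·(29 - 5) - 46 ≡ 46. → (5, 46)
3P: (5, 46) + (29, 46). λ = (46 - 46)/(29 - 5) ≡ 0/24 mod 47. 24⁻¹ ≡ 2 (mod 47), so λ ≡ 0.
  x = λ² - 5 - 29 = 0 - 34 ≡ 13; y = λ·(5 - 13) - 46 ≡ 1. → (13, 1)
4P: (13, 1) + (29, 46). λ = (46 - 1)/(29 - 13) ≡ 45/16 mod 47. 16⁻¹ ≡ 3 (mod 47) since 16·3 = 48 ≡ 1, so λ ≡ 41.
  x = λ² - 13 - 29 = 1681 - 42 ≡ 41; y = λ·(13 - 41) - 1 ≡ 26. → (41, 26)

(41, 26)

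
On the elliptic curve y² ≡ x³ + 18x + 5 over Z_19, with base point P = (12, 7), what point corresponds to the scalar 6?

Repeated addition: build up to 6P.
2P: tangent at (12, 7): λ = (3·12² + 18)/(2·7) ≡ 13/14. 14⁻¹ ≡ 15 (mod 19) since 14·15 = 210 ≡ 1, so λ ≡ 13·15 ≡ 5.
  x = λ² - 12 - 12 = 25 - 24 ≡ 1; y = λ·(12 - 1) - 7 ≡ 10. → (1, 10)
3P: (1, 10) + (12, 7). λ = (7 - 10)/(12 - 1) ≡ 16/11 mod 19. 11⁻¹ ≡ 7 (mod 19), so λ ≡ 17.
  x = λ² - 1 - 12 = 289 - 13 ≡ 10; y = λ·(1 - 10) - 10 ≡ 8. → (10, 8)
4P: (10, 8) + (12, 7). λ = (7 - 8)/(12 - 10) ≡ 18/2 mod 19. 2⁻¹ ≡ 10 (mod 19) since 2·10 = 20 ≡ 1, so λ ≡ 9.
  x = λ² - 10 - 12 = 81 - 22 ≡ 2; y = λ·(10 - 2) - 8 ≡ 7. → (2, 7)
5P: (2, 7) + (12, 7). λ = (7 - 7)/(12 - 2) ≡ 0/10 mod 19. 10⁻¹ ≡ 2 (mod 19) since 10·2 = 20 ≡ 1, so λ ≡ 0.
  x = λ² - 2 - 12 = 0 - 14 ≡ 5; y = λ·(2 - 5) - 7 ≡ 12. → (5, 12)
6P: (5, 12) + (12, 7). λ = (7 - 12)/(12 - 5) ≡ 14/7 mod 19. 7⁻¹ ≡ 11 (mod 19) since 7·11 = 77 ≡ 1, so λ ≡ 2.
  x = λ² - 5 - 12 = 4 - 17 ≡ 6; y = λ·(5 - 6) - 12 ≡ 5. → (6, 5)

(6, 5)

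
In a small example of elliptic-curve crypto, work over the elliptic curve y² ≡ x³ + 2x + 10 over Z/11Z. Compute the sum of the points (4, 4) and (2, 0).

(4, 4) + (2, 0). λ = (0 - 4)/(2 - 4) ≡ 7/9 mod 11. 9⁻¹ ≡ 5 (mod 11), so λ ≡ 2.
  x = λ² - 4 - 2 = 4 - 6 ≡ 9; y = λ·(4 - 9) - 4 ≡ 8. → (9, 8)

(9, 8)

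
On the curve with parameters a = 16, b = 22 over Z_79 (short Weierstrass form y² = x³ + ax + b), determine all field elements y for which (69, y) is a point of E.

x³ + 16x + 22 = 329635 ≡ 47 (mod 79).
47 is a non-residue mod 79; no y exists.

none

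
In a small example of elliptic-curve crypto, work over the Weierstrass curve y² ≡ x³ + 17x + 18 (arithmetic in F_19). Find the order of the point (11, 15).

12

2P: tangent at (11, 15): λ = (3·11² + 17)/(2·15) ≡ 0/11. 11⁻¹ ≡ 7 (mod 19) since 11·7 = 77 ≡ 1, so λ ≡ 0·7 ≡ 0.
  x = λ² - 11 - 11 = 0 - 22 ≡ 16; y = λ·(11 - 16) - 15 ≡ 4. → (16, 4)
3P: (16, 4) + (11, 15). λ = (15 - 4)/(11 - 16) ≡ 11/14 mod 19. 14⁻¹ ≡ 15 (mod 19) since 14·15 = 210 ≡ 1, so λ ≡ 13.
  x = λ² - 16 - 11 = 169 - 27 ≡ 9; y = λ·(16 - 9) - 4 ≡ 11. → (9, 11)
4P: (9, 11) + (11, 15). λ = (15 - 11)/(11 - 9) ≡ 4/2 mod 19. 2⁻¹ ≡ 10 (mod 19) since 2·10 = 20 ≡ 1, so λ ≡ 2.
  x = λ² - 9 - 11 = 4 - 20 ≡ 3; y = λ·(9 - 3) - 11 ≡ 1. → (3, 1)
5P: (3, 1) + (11, 15). λ = (15 - 1)/(11 - 3) ≡ 14/8 mod 19. 8⁻¹ ≡ 12 (mod 19) since 8·12 = 96 ≡ 1, so λ ≡ 16.
  x = λ² - 3 - 11 = 256 - 14 ≡ 14; y = λ·(3 - 14) - 1 ≡ 13. → (14, 13)
6P: (14, 13) + (11, 15). λ = (15 - 13)/(11 - 14) ≡ 2/16 mod 19. 16⁻¹ ≡ 6 (mod 19), so λ ≡ 12.
  x = λ² - 14 - 11 = 144 - 25 ≡ 5; y = λ·(14 - 5) - 13 ≡ 0. → (5, 0)
7P: (5, 0) + (11, 15). λ = (15 - 0)/(11 - 5) ≡ 15/6 mod 19. 6⁻¹ ≡ 16 (mod 19), so λ ≡ 12.
  x = λ² - 5 - 11 = 144 - 16 ≡ 14; y = λ·(5 - 14) - 0 ≡ 6. → (14, 6)
8P: (14, 6) + (11, 15). λ = (15 - 6)/(11 - 14) ≡ 9/16 mod 19. 16⁻¹ ≡ 6 (mod 19) since 16·6 = 96 ≡ 1, so λ ≡ 16.
  x = λ² - 14 - 11 = 256 - 25 ≡ 3; y = λ·(14 - 3) - 6 ≡ 18. → (3, 18)
9P: (3, 18) + (11, 15). λ = (15 - 18)/(11 - 3) ≡ 16/8 mod 19. 8⁻¹ ≡ 12 (mod 19), so λ ≡ 2.
  x = λ² - 3 - 11 = 4 - 14 ≡ 9; y = λ·(3 - 9) - 18 ≡ 8. → (9, 8)
10P: (9, 8) + (11, 15). λ = (15 - 8)/(11 - 9) ≡ 7/2 mod 19. 2⁻¹ ≡ 10 (mod 19) since 2·10 = 20 ≡ 1, so λ ≡ 13.
  x = λ² - 9 - 11 = 169 - 20 ≡ 16; y = λ·(9 - 16) - 8 ≡ 15. → (16, 15)
11P: (16, 15) + (11, 15). λ = (15 - 15)/(11 - 16) ≡ 0/14 mod 19. 14⁻¹ ≡ 15 (mod 19) since 14·15 = 210 ≡ 1, so λ ≡ 0.
  x = λ² - 16 - 11 = 0 - 27 ≡ 11; y = λ·(16 - 11) - 15 ≡ 4. → (11, 4)
12P: (11, 4) + (11, 15): same x and y₁ ≡ -y₂, so the sum is O.
12P = O, so the order is 12.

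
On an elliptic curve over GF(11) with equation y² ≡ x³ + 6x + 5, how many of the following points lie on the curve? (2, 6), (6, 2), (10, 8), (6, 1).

3

(2, 6): 6² ≡ 3, rhs ≡ 3 → on.
(6, 2): 2² ≡ 4, rhs ≡ 4 → on.
(10, 8): 8² ≡ 9, rhs ≡ 9 → on.
(6, 1): 1² ≡ 1, rhs ≡ 4 → off.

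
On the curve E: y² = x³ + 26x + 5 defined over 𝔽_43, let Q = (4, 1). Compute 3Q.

(26, 5)

Repeated addition: build up to 3Q.
2Q: tangent at (4, 1): λ = (3·4² + 26)/(2·1) ≡ 31/2. 2⁻¹ ≡ 22 (mod 43), so λ ≡ 31·22 ≡ 37.
  x = λ² - 4 - 4 = 1369 - 8 ≡ 28; y = λ·(4 - 28) - 1 ≡ 14. → (28, 14)
3Q: (28, 14) + (4, 1). λ = (1 - 14)/(4 - 28) ≡ 30/19 mod 43. 19⁻¹ ≡ 34 (mod 43), so λ ≡ 31.
  x = λ² - 28 - 4 = 961 - 32 ≡ 26; y = λ·(28 - 26) - 14 ≡ 5. → (26, 5)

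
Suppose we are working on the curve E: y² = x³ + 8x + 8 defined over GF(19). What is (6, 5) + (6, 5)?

tangent at (6, 5): λ = (3·6² + 8)/(2·5) ≡ 2/10. 10⁻¹ ≡ 2 (mod 19), so λ ≡ 2·2 ≡ 4.
  x = λ² - 6 - 6 = 16 - 12 ≡ 4; y = λ·(6 - 4) - 5 ≡ 3. → (4, 3)

(4, 3)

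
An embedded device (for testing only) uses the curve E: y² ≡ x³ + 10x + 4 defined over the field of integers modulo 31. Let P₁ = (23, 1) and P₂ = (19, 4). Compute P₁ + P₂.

(7, 18)

(23, 1) + (19, 4). λ = (4 - 1)/(19 - 23) ≡ 3/27 mod 31. 27⁻¹ ≡ 23 (mod 31) since 27·23 = 621 ≡ 1, so λ ≡ 7.
  x = λ² - 23 - 19 = 49 - 42 ≡ 7; y = λ·(23 - 7) - 1 ≡ 18. → (7, 18)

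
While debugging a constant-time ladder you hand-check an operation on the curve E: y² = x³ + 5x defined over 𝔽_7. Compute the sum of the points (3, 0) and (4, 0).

(3, 0) + (4, 0). λ = (0 - 0)/(4 - 3) ≡ 0/1 mod 7. 1⁻¹ ≡ 1 (mod 7), so λ ≡ 0.
  x = λ² - 3 - 4 = 0 - 7 ≡ 0; y = λ·(3 - 0) - 0 ≡ 0. → (0, 0)

(0, 0)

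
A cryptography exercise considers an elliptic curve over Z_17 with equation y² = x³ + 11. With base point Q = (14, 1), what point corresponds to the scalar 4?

(14, 1)

Double-and-add on 4 = (100)₂. Start with Q = (14, 1) for the leading 1-bit.
double: tangent at (14, 1): λ = (3·14² + 0)/(2·1) ≡ 10/2. 2⁻¹ ≡ 9 (mod 17), so λ ≡ 10·9 ≡ 5.
  x = λ² - 14 - 14 = 25 - 28 ≡ 14; y = λ·(14 - 14) - 1 ≡ 16. → (14, 16)
double: tangent at (14, 16): λ = (3·14² + 0)/(2·16) ≡ 10/15. 15⁻¹ ≡ 8 (mod 17) since 15·8 = 120 ≡ 1, so λ ≡ 10·8 ≡ 12.
  x = λ² - 14 - 14 = 144 - 28 ≡ 14; y = λ·(14 - 14) - 16 ≡ 1. → (14, 1)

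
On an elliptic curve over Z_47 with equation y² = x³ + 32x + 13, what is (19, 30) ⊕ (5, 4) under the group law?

(37, 44)

(19, 30) + (5, 4). λ = (4 - 30)/(5 - 19) ≡ 21/33 mod 47. 33⁻¹ ≡ 10 (mod 47), so λ ≡ 22.
  x = λ² - 19 - 5 = 484 - 24 ≡ 37; y = λ·(19 - 37) - 30 ≡ 44. → (37, 44)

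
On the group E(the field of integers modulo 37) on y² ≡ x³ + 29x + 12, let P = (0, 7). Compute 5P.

Repeated addition: build up to 5P.
2P: tangent at (0, 7): λ = (3·0² + 29)/(2·7) ≡ 29/14. 14⁻¹ ≡ 8 (mod 37) since 14·8 = 112 ≡ 1, so λ ≡ 29·8 ≡ 10.
  x = λ² - 0 - 0 = 100 - 0 ≡ 26; y = λ·(0 - 26) - 7 ≡ 29. → (26, 29)
3P: (26, 29) + (0, 7). λ = (7 - 29)/(0 - 26) ≡ 15/11 mod 37. 11⁻¹ ≡ 27 (mod 37), so λ ≡ 35.
  x = λ² - 26 - 0 = 1225 - 26 ≡ 15; y = λ·(26 - 15) - 29 ≡ 23. → (15, 23)
4P: (15, 23) + (0, 7). λ = (7 - 23)/(0 - 15) ≡ 21/22 mod 37. 22⁻¹ ≡ 32 (mod 37) since 22·32 = 704 ≡ 1, so λ ≡ 6.
  x = λ² - 15 - 0 = 36 - 15 ≡ 21; y = λ·(15 - 21) - 23 ≡ 15. → (21, 15)
5P: (21, 15) + (0, 7). λ = (7 - 15)/(0 - 21) ≡ 29/16 mod 37. 16⁻¹ ≡ 7 (mod 37), so λ ≡ 18.
  x = λ² - 21 - 0 = 324 - 21 ≡ 7; y = λ·(21 - 7) - 15 ≡ 15. → (7, 15)

(7, 15)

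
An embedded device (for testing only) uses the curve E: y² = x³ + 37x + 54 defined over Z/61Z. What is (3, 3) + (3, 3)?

(40, 9)

tangent at (3, 3): λ = (3·3² + 37)/(2·3) ≡ 3/6. 6⁻¹ ≡ 51 (mod 61) since 6·51 = 306 ≡ 1, so λ ≡ 3·51 ≡ 31.
  x = λ² - 3 - 3 = 961 - 6 ≡ 40; y = λ·(3 - 40) - 3 ≡ 9. → (40, 9)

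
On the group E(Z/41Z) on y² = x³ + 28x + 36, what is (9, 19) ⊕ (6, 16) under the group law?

(9, 19) + (6, 16). λ = (16 - 19)/(6 - 9) ≡ 38/38 mod 41. 38⁻¹ ≡ 27 (mod 41), so λ ≡ 1.
  x = λ² - 9 - 6 = 1 - 15 ≡ 27; y = λ·(9 - 27) - 19 ≡ 4. → (27, 4)

(27, 4)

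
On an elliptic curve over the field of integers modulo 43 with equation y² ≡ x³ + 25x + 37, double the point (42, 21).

tangent at (42, 21): λ = (3·42² + 25)/(2·21) ≡ 28/42. 42⁻¹ ≡ 42 (mod 43) since 42·42 = 1764 ≡ 1, so λ ≡ 28·42 ≡ 15.
  x = λ² - 42 - 42 = 225 - 84 ≡ 12; y = λ·(42 - 12) - 21 ≡ 42. → (12, 42)

(12, 42)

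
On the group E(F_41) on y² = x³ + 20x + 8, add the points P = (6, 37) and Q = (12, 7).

(7, 9)

(6, 37) + (12, 7). λ = (7 - 37)/(12 - 6) ≡ 11/6 mod 41. 6⁻¹ ≡ 7 (mod 41), so λ ≡ 36.
  x = λ² - 6 - 12 = 1296 - 18 ≡ 7; y = λ·(6 - 7) - 37 ≡ 9. → (7, 9)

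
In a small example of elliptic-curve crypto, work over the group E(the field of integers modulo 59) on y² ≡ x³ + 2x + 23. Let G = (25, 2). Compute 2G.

(35, 55)

tangent at (25, 2): λ = (3·25² + 2)/(2·2) ≡ 48/4. 4⁻¹ ≡ 15 (mod 59) since 4·15 = 60 ≡ 1, so λ ≡ 48·15 ≡ 12.
  x = λ² - 25 - 25 = 144 - 50 ≡ 35; y = λ·(25 - 35) - 2 ≡ 55. → (35, 55)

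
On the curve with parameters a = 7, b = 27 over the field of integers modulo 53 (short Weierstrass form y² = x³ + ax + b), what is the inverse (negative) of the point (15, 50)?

(15, 3)

-(15, 50) = (15, -50 mod 53) = (15, 3).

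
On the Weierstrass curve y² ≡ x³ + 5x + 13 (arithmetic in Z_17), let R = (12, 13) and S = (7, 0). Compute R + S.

(12, 13) + (7, 0). λ = (0 - 13)/(7 - 12) ≡ 4/12 mod 17. 12⁻¹ ≡ 10 (mod 17), so λ ≡ 6.
  x = λ² - 12 - 7 = 36 - 19 ≡ 0; y = λ·(12 - 0) - 13 ≡ 8. → (0, 8)

(0, 8)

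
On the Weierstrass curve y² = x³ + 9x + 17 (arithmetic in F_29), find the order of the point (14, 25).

2P: tangent at (14, 25): λ = (3·14² + 9)/(2·25) ≡ 17/21. 21⁻¹ ≡ 18 (mod 29), so λ ≡ 17·18 ≡ 16.
  x = λ² - 14 - 14 = 256 - 28 ≡ 25; y = λ·(14 - 25) - 25 ≡ 2. → (25, 2)
3P: (25, 2) + (14, 25). λ = (25 - 2)/(14 - 25) ≡ 23/18 mod 29. 18⁻¹ ≡ 21 (mod 29), so λ ≡ 19.
  x = λ² - 25 - 14 = 361 - 39 ≡ 3; y = λ·(25 - 3) - 2 ≡ 10. → (3, 10)
4P: (3, 10) + (14, 25). λ = (25 - 10)/(14 - 3) ≡ 15/11 mod 29. 11⁻¹ ≡ 8 (mod 29), so λ ≡ 4.
  x = λ² - 3 - 14 = 16 - 17 ≡ 28; y = λ·(3 - 28) - 10 ≡ 6. → (28, 6)
5P: (28, 6) + (14, 25). λ = (25 - 6)/(14 - 28) ≡ 19/15 mod 29. 15⁻¹ ≡ 2 (mod 29), so λ ≡ 9.
  x = λ² - 28 - 14 = 81 - 42 ≡ 10; y = λ·(28 - 10) - 6 ≡ 11. → (10, 11)
6P: (10, 11) + (14, 25). λ = (25 - 11)/(14 - 10) ≡ 14/4 mod 29. 4⁻¹ ≡ 22 (mod 29), so λ ≡ 18.
  x = λ² - 10 - 14 = 324 - 24 ≡ 10; y = λ·(10 - 10) - 11 ≡ 18. → (10, 18)
7P: (10, 18) + (14, 25). λ = (25 - 18)/(14 - 10) ≡ 7/4 mod 29. 4⁻¹ ≡ 22 (mod 29), so λ ≡ 9.
  x = λ² - 10 - 14 = 81 - 24 ≡ 28; y = λ·(10 - 28) - 18 ≡ 23. → (28, 23)
8P: (28, 23) + (14, 25). λ = (25 - 23)/(14 - 28) ≡ 2/15 mod 29. 15⁻¹ ≡ 2 (mod 29) since 15·2 = 30 ≡ 1, so λ ≡ 4.
  x = λ² - 28 - 14 = 16 - 42 ≡ 3; y = λ·(28 - 3) - 23 ≡ 19. → (3, 19)
9P: (3, 19) + (14, 25). λ = (25 - 19)/(14 - 3) ≡ 6/11 mod 29. 11⁻¹ ≡ 8 (mod 29) since 11·8 = 88 ≡ 1, so λ ≡ 19.
  x = λ² - 3 - 14 = 361 - 17 ≡ 25; y = λ·(3 - 25) - 19 ≡ 27. → (25, 27)
10P: (25, 27) + (14, 25). λ = (25 - 27)/(14 - 25) ≡ 27/18 mod 29. 18⁻¹ ≡ 21 (mod 29) since 18·21 = 378 ≡ 1, so λ ≡ 16.
  x = λ² - 25 - 14 = 256 - 39 ≡ 14; y = λ·(25 - 14) - 27 ≡ 4. → (14, 4)
11P: (14, 4) + (14, 25): same x and y₁ ≡ -y₂, so the sum is O.
11P = O, so the order is 11.

11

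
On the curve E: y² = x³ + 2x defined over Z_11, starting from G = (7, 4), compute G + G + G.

Repeated addition: build up to 3G.
2G: tangent at (7, 4): λ = (3·7² + 2)/(2·4) ≡ 6/8. 8⁻¹ ≡ 7 (mod 11) since 8·7 = 56 ≡ 1, so λ ≡ 6·7 ≡ 9.
  x = λ² - 7 - 7 = 81 - 14 ≡ 1; y = λ·(7 - 1) - 4 ≡ 6. → (1, 6)
3G: (1, 6) + (7, 4). λ = (4 - 6)/(7 - 1) ≡ 9/6 mod 11. 6⁻¹ ≡ 2 (mod 11), so λ ≡ 7.
  x = λ² - 1 - 7 = 49 - 8 ≡ 8; y = λ·(1 - 8) - 6 ≡ 0. → (8, 0)

(8, 0)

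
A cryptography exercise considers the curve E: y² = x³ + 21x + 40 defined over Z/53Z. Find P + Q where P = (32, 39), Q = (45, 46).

(18, 46)

(32, 39) + (45, 46). λ = (46 - 39)/(45 - 32) ≡ 7/13 mod 53. 13⁻¹ ≡ 49 (mod 53), so λ ≡ 25.
  x = λ² - 32 - 45 = 625 - 77 ≡ 18; y = λ·(32 - 18) - 39 ≡ 46. → (18, 46)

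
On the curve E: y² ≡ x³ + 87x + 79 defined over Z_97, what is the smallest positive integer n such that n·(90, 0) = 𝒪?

2

2P: (90, 0) + (90, 0): same x and y₁ ≡ -y₂, so the sum is 𝒪.
2P = 𝒪, so the order is 2.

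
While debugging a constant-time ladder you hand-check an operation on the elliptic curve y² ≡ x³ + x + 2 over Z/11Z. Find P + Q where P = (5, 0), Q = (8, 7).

(5, 0) + (8, 7). λ = (7 - 0)/(8 - 5) ≡ 7/3 mod 11. 3⁻¹ ≡ 4 (mod 11), so λ ≡ 6.
  x = λ² - 5 - 8 = 36 - 13 ≡ 1; y = λ·(5 - 1) - 0 ≡ 2. → (1, 2)

(1, 2)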